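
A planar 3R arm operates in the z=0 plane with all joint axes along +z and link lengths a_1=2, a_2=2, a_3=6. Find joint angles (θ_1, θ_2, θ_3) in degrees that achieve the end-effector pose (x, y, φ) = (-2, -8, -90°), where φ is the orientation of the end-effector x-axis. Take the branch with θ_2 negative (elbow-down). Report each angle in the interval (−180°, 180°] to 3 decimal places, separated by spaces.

-90.000 -90.000 90.000

wrist centre = target − a_3·(cos φ, sin φ) = (-2.0000, -2.0000)
cos θ_2 = (8.0000−2²−2²)/(2·2·2) = 0.0000; θ_2 = -90.0000° (elbow-down)
β = atan2(-2.0000,-2.0000) = -135.0000°; ψ = atan2(-2.0000,2.0000) = -45.0000°
θ_1 = β − ψ = -90.0000°
θ_3 = φ − θ_1 − θ_2 = 90.0000° (wrapped to (-180°,180°])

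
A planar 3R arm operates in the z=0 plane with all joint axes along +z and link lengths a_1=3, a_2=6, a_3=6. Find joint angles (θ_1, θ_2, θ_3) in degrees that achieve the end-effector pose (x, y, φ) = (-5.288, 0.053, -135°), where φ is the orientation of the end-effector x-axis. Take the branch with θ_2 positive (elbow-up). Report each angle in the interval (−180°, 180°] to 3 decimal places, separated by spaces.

wrist centre = target − a_3·(cos φ, sin φ) = (-1.0454, 4.2956)
cos θ_2 = (19.5453−3²−6²)/(2·3·6) = -0.7071; θ_2 = 134.9974° (elbow-up)
β = atan2(4.2956,-1.0454) = 103.6773°; ψ = atan2(4.2428,-1.2424) = 106.3219°
θ_1 = β − ψ = -2.6446°
θ_3 = φ − θ_1 − θ_2 = 92.6472° (wrapped to (-180°,180°])

-2.645 134.997 92.647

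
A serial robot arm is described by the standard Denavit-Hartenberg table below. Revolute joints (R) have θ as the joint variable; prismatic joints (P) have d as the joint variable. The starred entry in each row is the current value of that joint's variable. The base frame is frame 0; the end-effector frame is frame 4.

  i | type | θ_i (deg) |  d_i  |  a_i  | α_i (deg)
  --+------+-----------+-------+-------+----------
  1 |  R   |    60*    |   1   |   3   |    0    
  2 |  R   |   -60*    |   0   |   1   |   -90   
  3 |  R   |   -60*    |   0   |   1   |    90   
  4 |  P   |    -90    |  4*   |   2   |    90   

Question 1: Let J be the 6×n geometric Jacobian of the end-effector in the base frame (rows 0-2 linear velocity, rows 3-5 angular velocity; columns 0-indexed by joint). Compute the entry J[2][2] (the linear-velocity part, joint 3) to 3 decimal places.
axis z_2 = (0.0000,1.0000,0.0000); lever o_n−o_2 = (-2.9641,-2.0000,2.8660)
cross product → J_v[:, 2] = (2.8660,-0.0000,2.9641)
J_ω[:, 2] = z_2
entry J[2][2] = 2.9641

2.964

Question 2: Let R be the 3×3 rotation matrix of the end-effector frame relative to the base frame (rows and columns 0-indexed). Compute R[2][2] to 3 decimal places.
-0.866

End-effector z-axis (col 2 of R) = (-0.5000,-0.0000,-0.8660)
R[2][2] = -0.8660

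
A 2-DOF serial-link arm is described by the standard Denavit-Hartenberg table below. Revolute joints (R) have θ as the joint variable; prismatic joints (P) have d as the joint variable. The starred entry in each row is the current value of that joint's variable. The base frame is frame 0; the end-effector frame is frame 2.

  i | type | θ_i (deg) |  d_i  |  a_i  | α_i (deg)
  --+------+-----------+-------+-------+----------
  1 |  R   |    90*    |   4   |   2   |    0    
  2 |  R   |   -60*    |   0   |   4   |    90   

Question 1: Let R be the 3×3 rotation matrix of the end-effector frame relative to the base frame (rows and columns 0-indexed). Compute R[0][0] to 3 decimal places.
0.866

End-effector x-axis (col 0 of R) = (0.8660,0.5000,0.0000)
R[0][0] = 0.8660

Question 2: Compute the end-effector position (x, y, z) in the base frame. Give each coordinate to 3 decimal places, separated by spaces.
after link 1: o_1 = (0.0000, 2.0000, 4.0000)
after link 2: o_2 = (3.4641, 4.0000, 4.0000)

3.464 4.000 4.000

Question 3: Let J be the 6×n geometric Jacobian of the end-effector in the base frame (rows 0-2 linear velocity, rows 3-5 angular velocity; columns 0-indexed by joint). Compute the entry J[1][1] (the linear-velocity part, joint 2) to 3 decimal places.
3.464

axis z_1 = (0.0000,0.0000,1.0000); lever o_n−o_1 = (3.4641,2.0000,0.0000)
cross product → J_v[:, 1] = (-2.0000,3.4641,0.0000)
J_ω[:, 1] = z_1
entry J[1][1] = 3.4641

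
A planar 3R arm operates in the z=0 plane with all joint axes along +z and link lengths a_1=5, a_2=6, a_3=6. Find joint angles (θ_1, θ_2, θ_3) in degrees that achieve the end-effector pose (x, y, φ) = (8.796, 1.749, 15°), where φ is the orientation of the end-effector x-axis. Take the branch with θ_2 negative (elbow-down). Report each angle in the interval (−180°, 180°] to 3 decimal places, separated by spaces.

97.474 -149.995 67.521

wrist centre = target − a_3·(cos φ, sin φ) = (3.0004, 0.1961)
cos θ_2 = (9.0411−5²−6²)/(2·5·6) = -0.8660; θ_2 = -149.9950° (elbow-down)
β = atan2(0.1961,3.0004) = 3.7391°; ψ = atan2(-3.0005,-0.1959) = -93.7353°
θ_1 = β − ψ = 97.4744°
θ_3 = φ − θ_1 − θ_2 = 67.5205° (wrapped to (-180°,180°])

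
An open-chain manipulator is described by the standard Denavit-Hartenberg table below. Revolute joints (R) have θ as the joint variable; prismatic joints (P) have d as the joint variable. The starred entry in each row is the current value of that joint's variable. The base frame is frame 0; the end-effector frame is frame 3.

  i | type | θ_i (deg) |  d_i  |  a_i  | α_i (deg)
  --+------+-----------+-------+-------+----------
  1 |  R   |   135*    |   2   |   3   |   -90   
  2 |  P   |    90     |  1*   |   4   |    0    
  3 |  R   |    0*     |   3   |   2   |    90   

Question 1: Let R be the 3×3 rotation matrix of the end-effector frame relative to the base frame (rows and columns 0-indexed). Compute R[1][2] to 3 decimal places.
0.707

End-effector z-axis (col 2 of R) = (-0.7071,0.7071,0.0000)
R[1][2] = 0.7071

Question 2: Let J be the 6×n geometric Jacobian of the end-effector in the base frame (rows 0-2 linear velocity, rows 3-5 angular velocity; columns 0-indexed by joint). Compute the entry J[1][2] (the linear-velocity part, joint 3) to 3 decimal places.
-1.414

axis z_2 = (-0.7071,-0.7071,0.0000); lever o_n−o_2 = (-2.1213,-2.1213,-2.0000)
cross product → J_v[:, 2] = (1.4142,-1.4142,-0.0000)
J_ω[:, 2] = z_2
entry J[1][2] = -1.4142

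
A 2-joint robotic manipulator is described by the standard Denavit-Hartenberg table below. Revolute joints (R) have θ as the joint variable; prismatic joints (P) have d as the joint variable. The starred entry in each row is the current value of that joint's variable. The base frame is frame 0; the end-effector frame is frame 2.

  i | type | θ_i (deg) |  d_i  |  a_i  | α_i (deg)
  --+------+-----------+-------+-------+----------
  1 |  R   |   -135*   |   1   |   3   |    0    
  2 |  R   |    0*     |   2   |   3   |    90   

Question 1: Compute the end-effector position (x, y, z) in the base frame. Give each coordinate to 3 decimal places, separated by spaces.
after link 1: o_1 = (-2.1213, -2.1213, 1.0000)
after link 2: o_2 = (-4.2426, -4.2426, 3.0000)

-4.243 -4.243 3.000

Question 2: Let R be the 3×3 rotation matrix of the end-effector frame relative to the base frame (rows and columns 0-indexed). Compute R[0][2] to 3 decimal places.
End-effector z-axis (col 2 of R) = (-0.7071,0.7071,0.0000)
R[0][2] = -0.7071

-0.707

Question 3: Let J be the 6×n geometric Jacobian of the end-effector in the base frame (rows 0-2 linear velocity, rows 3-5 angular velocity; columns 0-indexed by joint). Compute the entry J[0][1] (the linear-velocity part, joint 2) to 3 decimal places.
2.121

axis z_1 = (0.0000,0.0000,1.0000); lever o_n−o_1 = (-2.1213,-2.1213,2.0000)
cross product → J_v[:, 1] = (2.1213,-2.1213,0.0000)
J_ω[:, 1] = z_1
entry J[0][1] = 2.1213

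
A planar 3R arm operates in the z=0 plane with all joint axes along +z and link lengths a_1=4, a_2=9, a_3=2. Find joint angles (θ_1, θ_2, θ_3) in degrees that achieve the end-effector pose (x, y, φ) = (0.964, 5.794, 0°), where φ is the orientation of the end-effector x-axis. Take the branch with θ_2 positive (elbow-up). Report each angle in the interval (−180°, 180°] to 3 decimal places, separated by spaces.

-30.004 150.004 -120.000

wrist centre = target − a_3·(cos φ, sin φ) = (-1.0360, 5.7940)
cos θ_2 = (34.6437−4²−9²)/(2·4·9) = -0.8661; θ_2 = 150.0039° (elbow-up)
β = atan2(5.7940,-1.0360) = 100.1377°; ψ = atan2(4.4995,-3.7945) = 130.1419°
θ_1 = β − ψ = -30.0042°
θ_3 = φ − θ_1 − θ_2 = -119.9997° (wrapped to (-180°,180°])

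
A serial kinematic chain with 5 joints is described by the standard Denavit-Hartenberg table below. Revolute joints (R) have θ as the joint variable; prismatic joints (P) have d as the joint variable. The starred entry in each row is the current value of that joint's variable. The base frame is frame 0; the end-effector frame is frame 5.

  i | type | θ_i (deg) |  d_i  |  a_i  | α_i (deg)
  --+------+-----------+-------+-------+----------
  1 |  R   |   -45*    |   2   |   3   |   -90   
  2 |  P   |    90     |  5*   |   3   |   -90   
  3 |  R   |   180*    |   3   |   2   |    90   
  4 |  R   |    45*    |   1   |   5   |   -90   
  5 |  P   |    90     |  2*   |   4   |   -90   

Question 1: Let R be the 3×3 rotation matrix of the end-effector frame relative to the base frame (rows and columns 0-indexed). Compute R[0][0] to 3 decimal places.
End-effector x-axis (col 0 of R) = (0.7071,0.7071,0.0000)
R[0][0] = 0.7071

0.707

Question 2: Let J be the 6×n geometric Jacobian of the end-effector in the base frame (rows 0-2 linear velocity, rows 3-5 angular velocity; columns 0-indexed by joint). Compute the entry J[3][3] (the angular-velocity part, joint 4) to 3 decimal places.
-0.707

axis z_3 = (-0.7071,-0.7071,-0.0000); lever o_n−o_3 = (-1.3787,5.6213,2.1213)
cross product → J_v[:, 3] = (-1.5000,1.5000,-4.9497)
J_ω[:, 3] = z_3
entry J[3][3] = -0.7071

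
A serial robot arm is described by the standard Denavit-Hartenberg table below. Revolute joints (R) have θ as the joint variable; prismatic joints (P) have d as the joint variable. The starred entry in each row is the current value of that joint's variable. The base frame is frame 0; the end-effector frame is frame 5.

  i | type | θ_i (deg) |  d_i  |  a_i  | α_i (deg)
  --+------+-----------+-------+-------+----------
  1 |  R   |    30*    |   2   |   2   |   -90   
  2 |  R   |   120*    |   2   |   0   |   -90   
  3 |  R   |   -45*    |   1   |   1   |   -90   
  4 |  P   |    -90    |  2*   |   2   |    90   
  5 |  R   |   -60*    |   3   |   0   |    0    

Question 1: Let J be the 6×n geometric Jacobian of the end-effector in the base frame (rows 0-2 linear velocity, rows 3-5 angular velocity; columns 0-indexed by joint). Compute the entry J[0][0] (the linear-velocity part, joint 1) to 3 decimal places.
axis z_0 = ẑ; lever o_n−o_0 = (-0.1037,-1.0165,3.5000)
cross product → J_v[:, 0] = (1.0165,-0.1037,0.0000)
J_ω[:, 0] = z_0
entry J[0][0] = 1.0165

1.016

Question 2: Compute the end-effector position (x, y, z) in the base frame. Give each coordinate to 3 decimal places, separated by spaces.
after link 1: o_1 = (1.7321, 1.0000, 2.0000)
after link 2: o_2 = (0.7321, 2.7321, 2.0000)
after link 3: o_3 = (-0.6777, 2.7346, 1.8876)
after link 4: o_4 = (-2.0830, 0.2903, 1.6629)
after link 5: o_5 = (-0.1037, -1.0165, 3.5000)

-0.104 -1.016 3.500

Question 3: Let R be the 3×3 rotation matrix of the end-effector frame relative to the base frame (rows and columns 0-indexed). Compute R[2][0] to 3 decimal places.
0.780

End-effector x-axis (col 0 of R) = (-0.4160,0.4669,0.7803)
R[2][0] = 0.7803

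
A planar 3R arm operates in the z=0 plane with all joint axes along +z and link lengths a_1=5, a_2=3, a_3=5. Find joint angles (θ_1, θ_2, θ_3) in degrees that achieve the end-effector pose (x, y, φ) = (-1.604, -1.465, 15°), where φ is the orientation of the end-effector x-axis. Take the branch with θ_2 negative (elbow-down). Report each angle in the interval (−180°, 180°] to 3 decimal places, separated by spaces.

wrist centre = target − a_3·(cos φ, sin φ) = (-6.4336, -2.7591)
cos θ_2 = (49.0042−5²−3²)/(2·5·3) = 0.5001; θ_2 = -59.9908° (elbow-down)
β = atan2(-2.7591,-6.4336) = -156.7877°; ψ = atan2(-2.5978,6.5004) = -21.7837°
θ_1 = β − ψ = -135.0040°
θ_3 = φ − θ_1 − θ_2 = -150.0052° (wrapped to (-180°,180°])

-135.004 -59.991 -150.005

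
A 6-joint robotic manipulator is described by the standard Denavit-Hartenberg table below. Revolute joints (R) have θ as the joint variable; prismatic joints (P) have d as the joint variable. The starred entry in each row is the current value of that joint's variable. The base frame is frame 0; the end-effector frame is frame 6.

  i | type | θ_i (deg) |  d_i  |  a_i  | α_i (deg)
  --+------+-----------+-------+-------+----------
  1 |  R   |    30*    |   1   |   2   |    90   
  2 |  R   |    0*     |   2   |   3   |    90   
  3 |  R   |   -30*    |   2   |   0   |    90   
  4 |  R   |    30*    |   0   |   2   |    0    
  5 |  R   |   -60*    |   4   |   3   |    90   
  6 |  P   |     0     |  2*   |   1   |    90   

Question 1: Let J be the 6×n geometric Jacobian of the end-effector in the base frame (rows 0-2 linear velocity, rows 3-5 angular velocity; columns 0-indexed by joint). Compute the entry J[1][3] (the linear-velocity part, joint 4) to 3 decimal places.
axis z_3 = (-0.8660,0.5000,-0.0000); lever o_n−o_3 = (-1.3660,5.6340,2.7321)
cross product → J_v[:, 3] = (1.3660,2.3660,-4.1962)
J_ω[:, 3] = z_3
entry J[1][3] = 2.3660

2.366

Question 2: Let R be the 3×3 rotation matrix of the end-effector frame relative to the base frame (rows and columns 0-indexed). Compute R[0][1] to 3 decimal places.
End-effector y-axis (col 1 of R) = (-0.2500,-0.4330,0.8660)
R[0][1] = -0.2500

-0.250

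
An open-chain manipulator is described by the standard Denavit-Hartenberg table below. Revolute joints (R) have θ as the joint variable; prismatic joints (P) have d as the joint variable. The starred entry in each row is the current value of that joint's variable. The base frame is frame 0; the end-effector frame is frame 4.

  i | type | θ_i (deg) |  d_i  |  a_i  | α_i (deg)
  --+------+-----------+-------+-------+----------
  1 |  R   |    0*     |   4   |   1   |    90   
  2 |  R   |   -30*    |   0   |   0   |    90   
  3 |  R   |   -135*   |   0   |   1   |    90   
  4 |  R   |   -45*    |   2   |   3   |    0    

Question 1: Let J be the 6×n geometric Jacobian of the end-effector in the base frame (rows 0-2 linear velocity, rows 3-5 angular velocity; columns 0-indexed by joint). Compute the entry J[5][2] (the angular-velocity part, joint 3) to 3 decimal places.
axis z_2 = (-0.5000,-0.0000,-0.8660); lever o_n−o_2 = (-2.0755,0.7929,3.6478)
cross product → J_v[:, 2] = (0.6867,3.6213,-0.3964)
J_ω[:, 2] = z_2
entry J[5][2] = -0.8660

-0.866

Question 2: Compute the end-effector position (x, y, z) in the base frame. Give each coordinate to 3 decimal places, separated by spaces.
after link 1: o_1 = (1.0000, 0.0000, 4.0000)
after link 2: o_2 = (1.0000, 0.0000, 4.0000)
after link 3: o_3 = (0.3876, 0.7071, 4.3536)
after link 4: o_4 = (-1.0755, 0.7929, 7.6478)

-1.075 0.793 7.648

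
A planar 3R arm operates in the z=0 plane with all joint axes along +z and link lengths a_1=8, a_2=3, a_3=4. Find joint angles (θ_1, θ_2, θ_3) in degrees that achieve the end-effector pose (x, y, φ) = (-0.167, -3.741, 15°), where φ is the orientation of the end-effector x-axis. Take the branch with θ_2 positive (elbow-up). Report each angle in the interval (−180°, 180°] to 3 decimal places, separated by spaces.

-150.003 134.999 30.004

wrist centre = target − a_3·(cos φ, sin φ) = (-4.0307, -4.7763)
cos θ_2 = (39.0594−8²−3²)/(2·8·3) = -0.7071; θ_2 = 134.9991° (elbow-up)
β = atan2(-4.7763,-4.0307) = -130.1610°; ψ = atan2(2.1214,5.8787) = 19.8421°
θ_1 = β − ψ = -150.0032°
θ_3 = φ − θ_1 − θ_2 = 30.0040° (wrapped to (-180°,180°])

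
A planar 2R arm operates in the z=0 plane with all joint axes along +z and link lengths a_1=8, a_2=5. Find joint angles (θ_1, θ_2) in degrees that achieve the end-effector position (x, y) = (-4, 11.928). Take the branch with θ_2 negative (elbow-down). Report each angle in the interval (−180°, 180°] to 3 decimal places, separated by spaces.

cos θ_2 = (158.2772−8²−5²)/(2·8·5) = 0.8660; θ_2 = -30.0069° (elbow-down)
β = atan2(11.9280,-4.0000) = 108.5386°; ψ = atan2(-2.5005,12.3298) = -11.4643°
θ_1 = β − ψ = 120.0029°

120.003 -30.007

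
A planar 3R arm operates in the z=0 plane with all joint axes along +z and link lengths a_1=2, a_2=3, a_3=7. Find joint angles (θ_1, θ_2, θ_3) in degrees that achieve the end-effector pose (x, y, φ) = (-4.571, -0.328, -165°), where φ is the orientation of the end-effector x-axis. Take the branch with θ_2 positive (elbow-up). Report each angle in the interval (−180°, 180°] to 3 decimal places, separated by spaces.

-44.996 120.002 119.994

wrist centre = target − a_3·(cos φ, sin φ) = (2.1905, 1.4837)
cos θ_2 = (6.9997−2²−3²)/(2·2·3) = -0.5000; θ_2 = 120.0018° (elbow-up)
β = atan2(1.4837,2.1905) = 34.1119°; ψ = atan2(2.5980,0.4999) = 79.1082°
θ_1 = β − ψ = -44.9962°
θ_3 = φ − θ_1 − θ_2 = 119.9944° (wrapped to (-180°,180°])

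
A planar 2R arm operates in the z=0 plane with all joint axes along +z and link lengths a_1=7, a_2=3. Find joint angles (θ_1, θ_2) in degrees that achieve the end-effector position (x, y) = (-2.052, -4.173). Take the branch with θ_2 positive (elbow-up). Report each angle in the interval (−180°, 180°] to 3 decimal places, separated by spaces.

cos θ_2 = (21.6246−7²−3²)/(2·7·3) = -0.8661; θ_2 = 150.0063° (elbow-up)
β = atan2(-4.1730,-2.0520) = -116.1848°; ψ = atan2(1.4997,4.4018) = 18.8144°
θ_1 = β − ψ = -134.9992°

-134.999 150.006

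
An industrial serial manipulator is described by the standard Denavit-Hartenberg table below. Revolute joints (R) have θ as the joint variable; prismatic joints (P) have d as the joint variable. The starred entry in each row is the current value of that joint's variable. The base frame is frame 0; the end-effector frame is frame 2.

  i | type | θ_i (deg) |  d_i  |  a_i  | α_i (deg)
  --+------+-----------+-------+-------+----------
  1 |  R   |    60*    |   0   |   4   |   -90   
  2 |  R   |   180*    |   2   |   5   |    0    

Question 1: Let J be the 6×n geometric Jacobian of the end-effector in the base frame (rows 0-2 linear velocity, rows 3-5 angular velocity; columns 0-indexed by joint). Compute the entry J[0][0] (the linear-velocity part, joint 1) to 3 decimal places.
axis z_0 = ẑ; lever o_n−o_0 = (-2.2321,0.1340,-0.0000)
cross product → J_v[:, 0] = (-0.1340,-2.2321,0.0000)
J_ω[:, 0] = z_0
entry J[0][0] = -0.1340

-0.134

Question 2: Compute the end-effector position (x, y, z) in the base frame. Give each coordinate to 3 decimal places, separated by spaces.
after link 1: o_1 = (2.0000, 3.4641, 0.0000)
after link 2: o_2 = (-2.2321, 0.1340, -0.0000)

-2.232 0.134 -0.000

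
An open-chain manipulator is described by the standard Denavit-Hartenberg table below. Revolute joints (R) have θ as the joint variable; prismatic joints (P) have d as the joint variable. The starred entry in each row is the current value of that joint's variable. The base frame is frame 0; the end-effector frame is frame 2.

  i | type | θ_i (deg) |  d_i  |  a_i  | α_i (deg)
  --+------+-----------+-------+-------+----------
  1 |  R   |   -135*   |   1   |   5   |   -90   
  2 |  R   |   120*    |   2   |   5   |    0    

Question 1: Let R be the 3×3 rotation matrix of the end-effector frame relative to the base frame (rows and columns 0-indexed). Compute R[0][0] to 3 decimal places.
End-effector x-axis (col 0 of R) = (0.3536,0.3536,-0.8660)
R[0][0] = 0.3536

0.354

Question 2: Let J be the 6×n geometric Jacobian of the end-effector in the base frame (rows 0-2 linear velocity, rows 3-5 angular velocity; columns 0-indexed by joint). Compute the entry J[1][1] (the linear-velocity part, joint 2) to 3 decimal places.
axis z_1 = (0.7071,-0.7071,0.0000); lever o_n−o_1 = (3.1820,0.3536,-4.3301)
cross product → J_v[:, 1] = (3.0619,3.0619,2.5000)
J_ω[:, 1] = z_1
entry J[1][1] = 3.0619

3.062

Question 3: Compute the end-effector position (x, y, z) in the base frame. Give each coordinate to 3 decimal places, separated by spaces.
after link 1: o_1 = (-3.5355, -3.5355, 1.0000)
after link 2: o_2 = (-0.3536, -3.1820, -3.3301)

-0.354 -3.182 -3.330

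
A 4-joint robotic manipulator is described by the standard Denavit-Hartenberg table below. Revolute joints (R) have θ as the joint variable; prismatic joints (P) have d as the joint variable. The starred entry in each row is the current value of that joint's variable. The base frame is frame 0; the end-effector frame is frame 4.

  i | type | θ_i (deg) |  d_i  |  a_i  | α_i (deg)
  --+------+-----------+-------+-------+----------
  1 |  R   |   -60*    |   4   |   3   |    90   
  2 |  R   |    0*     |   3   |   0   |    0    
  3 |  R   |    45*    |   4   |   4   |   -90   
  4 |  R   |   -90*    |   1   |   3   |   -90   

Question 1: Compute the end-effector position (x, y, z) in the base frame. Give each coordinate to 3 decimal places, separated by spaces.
after link 1: o_1 = (1.5000, -2.5981, 4.0000)
after link 2: o_2 = (-1.0981, -4.0981, 4.0000)
after link 3: o_3 = (-3.1480, -8.5476, 6.8284)
after link 4: o_4 = (-6.0996, -9.4352, 7.5355)

-6.100 -9.435 7.536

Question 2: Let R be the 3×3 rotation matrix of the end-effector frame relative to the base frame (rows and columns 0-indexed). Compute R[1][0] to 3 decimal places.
End-effector x-axis (col 0 of R) = (-0.8660,-0.5000,0.0000)
R[1][0] = -0.5000

-0.500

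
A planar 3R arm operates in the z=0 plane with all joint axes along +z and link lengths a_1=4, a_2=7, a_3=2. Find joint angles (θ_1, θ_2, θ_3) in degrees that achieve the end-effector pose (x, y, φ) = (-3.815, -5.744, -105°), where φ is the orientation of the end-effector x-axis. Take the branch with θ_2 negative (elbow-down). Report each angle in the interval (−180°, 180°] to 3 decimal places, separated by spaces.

-30.002 -134.996 59.997

wrist centre = target − a_3·(cos φ, sin φ) = (-3.2974, -3.8121)
cos θ_2 = (25.4051−4²−7²)/(2·4·7) = -0.7071; θ_2 = -134.9956° (elbow-down)
β = atan2(-3.8121,-3.2974) = -130.8585°; ψ = atan2(-4.9501,-0.9494) = -100.8567°
θ_1 = β − ψ = -30.0018°
θ_3 = φ − θ_1 − θ_2 = 59.9974° (wrapped to (-180°,180°])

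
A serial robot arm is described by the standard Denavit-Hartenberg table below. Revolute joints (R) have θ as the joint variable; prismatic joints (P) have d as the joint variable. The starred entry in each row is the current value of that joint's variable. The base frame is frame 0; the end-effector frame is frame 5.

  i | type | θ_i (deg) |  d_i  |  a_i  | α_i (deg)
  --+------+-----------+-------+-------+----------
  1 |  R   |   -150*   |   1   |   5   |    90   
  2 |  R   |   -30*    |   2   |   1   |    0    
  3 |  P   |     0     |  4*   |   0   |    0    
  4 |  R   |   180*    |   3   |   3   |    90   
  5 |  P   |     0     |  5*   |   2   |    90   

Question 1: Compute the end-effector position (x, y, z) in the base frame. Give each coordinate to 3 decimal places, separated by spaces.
-7.995 5.776 7.330

after link 1: o_1 = (-4.3301, -2.5000, 1.0000)
after link 2: o_2 = (-6.0801, -1.2010, 0.5000)
after link 3: o_3 = (-8.0801, 2.2631, 0.5000)
after link 4: o_4 = (-7.3301, 6.1603, 2.0000)
after link 5: o_5 = (-7.9952, 5.7763, 7.3301)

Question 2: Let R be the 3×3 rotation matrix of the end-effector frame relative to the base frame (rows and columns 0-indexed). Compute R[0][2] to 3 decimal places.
End-effector z-axis (col 2 of R) = (0.5000,-0.8660,0.0000)
R[0][2] = 0.5000

0.500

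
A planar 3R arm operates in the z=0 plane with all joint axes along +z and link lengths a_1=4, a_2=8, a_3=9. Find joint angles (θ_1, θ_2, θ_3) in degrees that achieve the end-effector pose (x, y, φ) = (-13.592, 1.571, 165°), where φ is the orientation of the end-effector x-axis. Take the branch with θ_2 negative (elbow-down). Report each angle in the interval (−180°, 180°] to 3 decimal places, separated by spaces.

wrist centre = target − a_3·(cos φ, sin φ) = (-4.8987, -0.7584)
cos θ_2 = (24.5721−4²−8²)/(2·4·8) = -0.8661; θ_2 = -150.0041° (elbow-down)
β = atan2(-0.7584,-4.8987) = -171.1998°; ψ = atan2(-3.9995,-2.9285) = -126.2121°
θ_1 = β − ψ = -44.9877°
θ_3 = φ − θ_1 − θ_2 = -0.0082° (wrapped to (-180°,180°])

-44.988 -150.004 -0.008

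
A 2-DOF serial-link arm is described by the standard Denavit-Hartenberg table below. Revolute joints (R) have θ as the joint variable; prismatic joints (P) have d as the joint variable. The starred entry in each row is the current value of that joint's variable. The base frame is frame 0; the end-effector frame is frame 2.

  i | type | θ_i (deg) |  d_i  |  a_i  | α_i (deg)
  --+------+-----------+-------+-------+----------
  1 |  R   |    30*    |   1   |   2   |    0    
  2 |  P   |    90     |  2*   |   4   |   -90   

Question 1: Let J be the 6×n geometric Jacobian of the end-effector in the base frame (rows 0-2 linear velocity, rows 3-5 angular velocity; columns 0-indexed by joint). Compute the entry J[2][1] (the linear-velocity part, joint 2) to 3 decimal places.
prismatic axis z_1 = (0.0000,0.0000,1.0000)
J_v[:, 1] = z_1; J_ω[:, 1] = (0,0,0)
entry J[2][1] = 1.0000

1.000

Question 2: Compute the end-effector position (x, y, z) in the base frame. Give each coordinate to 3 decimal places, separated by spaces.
-0.268 4.464 3.000

after link 1: o_1 = (1.7321, 1.0000, 1.0000)
after link 2: o_2 = (-0.2679, 4.4641, 3.0000)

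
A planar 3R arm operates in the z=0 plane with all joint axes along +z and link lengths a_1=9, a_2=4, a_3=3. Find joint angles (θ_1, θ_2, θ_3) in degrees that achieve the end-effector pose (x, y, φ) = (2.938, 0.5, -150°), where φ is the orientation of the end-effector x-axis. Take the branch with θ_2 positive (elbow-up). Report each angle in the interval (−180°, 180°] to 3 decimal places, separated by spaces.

-0.002 149.997 60.005

wrist centre = target − a_3·(cos φ, sin φ) = (5.5361, 2.0000)
cos θ_2 = (34.6481−9²−4²)/(2·9·4) = -0.8660; θ_2 = 149.9969° (elbow-up)
β = atan2(2.0000,5.5361) = 19.8631°; ψ = atan2(2.0002,5.5360) = 19.8651°
θ_1 = β − ψ = -0.0020°
θ_3 = φ − θ_1 − θ_2 = 60.0051° (wrapped to (-180°,180°])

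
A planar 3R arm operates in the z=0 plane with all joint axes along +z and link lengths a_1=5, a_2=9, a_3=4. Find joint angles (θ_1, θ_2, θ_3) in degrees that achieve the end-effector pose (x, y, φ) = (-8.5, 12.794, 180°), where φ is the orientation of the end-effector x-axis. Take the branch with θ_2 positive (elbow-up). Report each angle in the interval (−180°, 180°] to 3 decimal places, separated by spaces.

wrist centre = target − a_3·(cos φ, sin φ) = (-4.5000, 12.7940)
cos θ_2 = (183.9364−5²−9²)/(2·5·9) = 0.8660; θ_2 = 30.0074° (elbow-up)
β = atan2(12.7940,-4.5000) = 109.3782°; ψ = atan2(4.5010,12.7936) = 19.3827°
θ_1 = β − ψ = 89.9955°
θ_3 = φ − θ_1 − θ_2 = 59.9971° (wrapped to (-180°,180°])

89.995 30.007 59.997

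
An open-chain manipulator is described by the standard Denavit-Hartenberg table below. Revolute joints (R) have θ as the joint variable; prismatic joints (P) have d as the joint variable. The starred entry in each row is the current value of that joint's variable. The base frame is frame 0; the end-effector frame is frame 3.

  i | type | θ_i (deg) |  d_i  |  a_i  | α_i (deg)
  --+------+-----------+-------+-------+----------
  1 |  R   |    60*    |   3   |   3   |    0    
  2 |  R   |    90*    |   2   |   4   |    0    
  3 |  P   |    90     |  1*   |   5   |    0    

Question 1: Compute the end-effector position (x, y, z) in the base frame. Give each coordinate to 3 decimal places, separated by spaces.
-4.464 0.268 6.000

after link 1: o_1 = (1.5000, 2.5981, 3.0000)
after link 2: o_2 = (-1.9641, 4.5981, 5.0000)
after link 3: o_3 = (-4.4641, 0.2679, 6.0000)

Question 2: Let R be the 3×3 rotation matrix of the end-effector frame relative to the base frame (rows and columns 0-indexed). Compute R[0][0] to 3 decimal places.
-0.500

End-effector x-axis (col 0 of R) = (-0.5000,-0.8660,0.0000)
R[0][0] = -0.5000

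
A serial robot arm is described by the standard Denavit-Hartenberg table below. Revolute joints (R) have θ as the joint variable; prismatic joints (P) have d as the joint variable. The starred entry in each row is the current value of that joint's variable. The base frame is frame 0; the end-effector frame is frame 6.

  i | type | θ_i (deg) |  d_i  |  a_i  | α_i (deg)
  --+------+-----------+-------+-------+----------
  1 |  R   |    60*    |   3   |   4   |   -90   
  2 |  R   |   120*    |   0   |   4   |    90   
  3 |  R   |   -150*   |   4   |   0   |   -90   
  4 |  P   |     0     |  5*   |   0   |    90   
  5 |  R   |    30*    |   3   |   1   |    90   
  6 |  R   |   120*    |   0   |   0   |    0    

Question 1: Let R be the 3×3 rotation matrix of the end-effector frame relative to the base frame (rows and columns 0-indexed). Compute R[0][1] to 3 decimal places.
-0.974

End-effector y-axis (col 1 of R) = (-0.9743,-0.1875,-0.1250)
R[0][1] = -0.9743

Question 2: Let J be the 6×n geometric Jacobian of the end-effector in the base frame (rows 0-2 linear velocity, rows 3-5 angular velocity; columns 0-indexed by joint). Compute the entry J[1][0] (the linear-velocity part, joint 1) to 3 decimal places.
8.031

axis z_0 = ẑ; lever o_n−o_0 = (8.0311,3.5179,-5.6962)
cross product → J_v[:, 0] = (-3.5179,8.0311,0.0000)
J_ω[:, 0] = z_0
entry J[1][0] = 8.0311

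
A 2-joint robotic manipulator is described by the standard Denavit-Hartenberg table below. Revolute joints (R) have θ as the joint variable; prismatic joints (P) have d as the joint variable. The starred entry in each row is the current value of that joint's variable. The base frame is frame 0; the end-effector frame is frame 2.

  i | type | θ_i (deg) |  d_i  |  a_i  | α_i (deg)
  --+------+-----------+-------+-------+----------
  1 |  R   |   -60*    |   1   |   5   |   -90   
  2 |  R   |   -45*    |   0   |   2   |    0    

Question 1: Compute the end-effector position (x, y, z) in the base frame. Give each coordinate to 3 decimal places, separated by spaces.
3.207 -5.555 2.414

after link 1: o_1 = (2.5000, -4.3301, 1.0000)
after link 2: o_2 = (3.2071, -5.5549, 2.4142)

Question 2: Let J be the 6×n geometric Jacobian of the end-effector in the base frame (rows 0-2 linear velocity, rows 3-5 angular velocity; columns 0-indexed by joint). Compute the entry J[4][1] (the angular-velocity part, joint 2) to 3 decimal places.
0.500

axis z_1 = (0.8660,0.5000,0.0000); lever o_n−o_1 = (0.7071,-1.2247,1.4142)
cross product → J_v[:, 1] = (0.7071,-1.2247,-1.4142)
J_ω[:, 1] = z_1
entry J[4][1] = 0.5000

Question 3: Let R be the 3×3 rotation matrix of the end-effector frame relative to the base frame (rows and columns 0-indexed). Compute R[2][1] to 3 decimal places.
End-effector y-axis (col 1 of R) = (0.3536,-0.6124,-0.7071)
R[2][1] = -0.7071

-0.707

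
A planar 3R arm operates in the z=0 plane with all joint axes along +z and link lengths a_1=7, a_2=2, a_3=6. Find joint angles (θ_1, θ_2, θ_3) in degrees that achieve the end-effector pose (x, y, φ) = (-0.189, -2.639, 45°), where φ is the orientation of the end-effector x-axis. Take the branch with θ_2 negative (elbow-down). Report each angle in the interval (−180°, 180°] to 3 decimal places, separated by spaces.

wrist centre = target − a_3·(cos φ, sin φ) = (-4.4316, -6.8816)
cos θ_2 = (66.9964−7²−2²)/(2·7·2) = 0.4999; θ_2 = -60.0085° (elbow-down)
β = atan2(-6.8816,-4.4316) = -122.7807°; ψ = atan2(-1.7322,7.9997) = -12.2177°
θ_1 = β − ψ = -110.5630°
θ_3 = φ − θ_1 − θ_2 = -144.4285° (wrapped to (-180°,180°])

-110.563 -60.008 -144.429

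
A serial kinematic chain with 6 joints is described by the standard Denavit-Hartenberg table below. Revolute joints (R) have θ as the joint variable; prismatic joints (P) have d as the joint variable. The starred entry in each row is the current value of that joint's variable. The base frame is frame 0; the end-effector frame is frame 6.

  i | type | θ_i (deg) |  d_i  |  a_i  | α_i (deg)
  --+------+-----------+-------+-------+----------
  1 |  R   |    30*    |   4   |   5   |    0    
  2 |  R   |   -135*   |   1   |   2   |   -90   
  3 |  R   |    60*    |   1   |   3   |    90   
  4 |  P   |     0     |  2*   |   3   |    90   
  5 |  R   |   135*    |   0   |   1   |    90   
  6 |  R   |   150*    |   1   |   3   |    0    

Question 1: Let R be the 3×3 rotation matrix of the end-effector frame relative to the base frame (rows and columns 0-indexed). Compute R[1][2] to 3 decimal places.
-0.933

End-effector z-axis (col 2 of R) = (-0.2500,-0.9330,-0.2588)
R[1][2] = -0.9330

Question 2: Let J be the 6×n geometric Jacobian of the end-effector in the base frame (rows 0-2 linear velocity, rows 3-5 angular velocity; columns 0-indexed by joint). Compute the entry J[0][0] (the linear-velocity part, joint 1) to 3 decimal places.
axis z_0 = ẑ; lever o_n−o_0 = (1.9618,-4.4067,-0.9986)
cross product → J_v[:, 0] = (4.4067,1.9618,-0.0000)
J_ω[:, 0] = z_0
entry J[0][0] = 4.4067

4.407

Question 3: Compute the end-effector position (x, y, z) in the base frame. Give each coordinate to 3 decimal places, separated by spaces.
1.962 -4.407 -0.999

after link 1: o_1 = (4.3301, 2.5000, 4.0000)
after link 2: o_2 = (3.8125, 0.5681, 5.0000)
after link 3: o_3 = (4.3902, -1.1396, 2.4019)
after link 4: o_4 = (3.5537, -4.2615, 0.8038)
after link 5: o_5 = (3.4867, -4.5115, 1.7698)
after link 6: o_6 = (1.9618, -4.4067, -0.9986)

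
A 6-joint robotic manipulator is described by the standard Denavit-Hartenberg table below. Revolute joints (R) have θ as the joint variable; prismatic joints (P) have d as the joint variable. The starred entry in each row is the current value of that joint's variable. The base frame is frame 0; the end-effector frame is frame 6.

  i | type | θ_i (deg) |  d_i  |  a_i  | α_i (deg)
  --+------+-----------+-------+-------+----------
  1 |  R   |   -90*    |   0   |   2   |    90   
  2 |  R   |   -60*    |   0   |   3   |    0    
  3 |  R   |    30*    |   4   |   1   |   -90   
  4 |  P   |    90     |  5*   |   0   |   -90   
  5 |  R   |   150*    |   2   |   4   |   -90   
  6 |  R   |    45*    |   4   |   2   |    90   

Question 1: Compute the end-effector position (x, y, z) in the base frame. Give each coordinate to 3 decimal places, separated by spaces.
-10.689 -6.737 2.181

after link 1: o_1 = (0.0000, -2.0000, 0.0000)
after link 2: o_2 = (0.0000, -3.5000, -2.5981)
after link 3: o_3 = (-4.0000, -4.3660, -3.0981)
after link 4: o_4 = (-4.0000, -6.8660, 1.2321)
after link 5: o_5 = (-7.4641, -4.1340, 0.5000)
after link 6: o_6 = (-10.6888, -6.7372, 2.1805)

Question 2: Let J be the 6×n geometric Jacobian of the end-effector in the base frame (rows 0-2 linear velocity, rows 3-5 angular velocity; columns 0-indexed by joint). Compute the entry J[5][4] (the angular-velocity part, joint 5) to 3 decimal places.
axis z_4 = (0.0000,0.8660,0.5000); lever o_n−o_4 = (-6.6888,0.1288,0.9485)
cross product → J_v[:, 4] = (0.7570,-3.3444,5.7927)
J_ω[:, 4] = z_4
entry J[5][4] = 0.5000

0.500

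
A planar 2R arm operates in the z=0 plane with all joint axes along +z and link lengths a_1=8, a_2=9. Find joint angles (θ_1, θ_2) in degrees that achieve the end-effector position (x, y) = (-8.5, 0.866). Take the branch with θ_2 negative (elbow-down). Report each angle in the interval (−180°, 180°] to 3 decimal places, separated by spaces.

cos θ_2 = (73.0000−8²−9²)/(2·8·9) = -0.5000; θ_2 = -120.0000° (elbow-down)
β = atan2(0.8660,-8.5000) = 174.1826°; ψ = atan2(-7.7942,3.5000) = -65.8175°
θ_1 = β − ψ = 240.0002°

-120.000 -120.000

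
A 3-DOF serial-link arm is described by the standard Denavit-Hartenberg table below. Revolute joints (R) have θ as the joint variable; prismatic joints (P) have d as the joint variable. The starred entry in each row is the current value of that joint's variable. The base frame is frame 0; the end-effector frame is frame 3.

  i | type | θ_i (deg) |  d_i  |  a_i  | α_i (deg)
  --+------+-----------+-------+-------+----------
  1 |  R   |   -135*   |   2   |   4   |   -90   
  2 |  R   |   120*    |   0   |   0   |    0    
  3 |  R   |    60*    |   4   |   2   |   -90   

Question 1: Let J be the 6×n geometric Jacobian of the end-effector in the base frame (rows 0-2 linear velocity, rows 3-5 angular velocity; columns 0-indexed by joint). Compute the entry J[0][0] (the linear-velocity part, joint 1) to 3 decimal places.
4.243

axis z_0 = ẑ; lever o_n−o_0 = (1.4142,-4.2426,2.0000)
cross product → J_v[:, 0] = (4.2426,1.4142,-0.0000)
J_ω[:, 0] = z_0
entry J[0][0] = 4.2426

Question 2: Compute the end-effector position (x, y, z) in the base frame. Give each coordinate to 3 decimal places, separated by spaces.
1.414 -4.243 2.000

after link 1: o_1 = (-2.8284, -2.8284, 2.0000)
after link 2: o_2 = (-2.8284, -2.8284, 2.0000)
after link 3: o_3 = (1.4142, -4.2426, 2.0000)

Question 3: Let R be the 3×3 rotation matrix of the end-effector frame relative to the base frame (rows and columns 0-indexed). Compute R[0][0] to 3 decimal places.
End-effector x-axis (col 0 of R) = (0.7071,0.7071,-0.0000)
R[0][0] = 0.7071

0.707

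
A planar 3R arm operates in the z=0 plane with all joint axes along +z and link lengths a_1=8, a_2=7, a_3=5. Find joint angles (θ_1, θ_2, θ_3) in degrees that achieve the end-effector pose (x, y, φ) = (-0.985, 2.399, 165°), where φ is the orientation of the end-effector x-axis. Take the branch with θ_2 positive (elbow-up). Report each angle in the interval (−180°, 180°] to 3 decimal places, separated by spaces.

wrist centre = target − a_3·(cos φ, sin φ) = (3.8446, 1.1049)
cos θ_2 = (16.0020−8²−7²)/(2·8·7) = -0.8661; θ_2 = 150.0032° (elbow-up)
β = atan2(1.1049,3.8446) = 16.0341°; ψ = atan2(3.4997,1.9376) = 61.0284°
θ_1 = β − ψ = -44.9943°
θ_3 = φ − θ_1 − θ_2 = 59.9911° (wrapped to (-180°,180°])

-44.994 150.003 59.991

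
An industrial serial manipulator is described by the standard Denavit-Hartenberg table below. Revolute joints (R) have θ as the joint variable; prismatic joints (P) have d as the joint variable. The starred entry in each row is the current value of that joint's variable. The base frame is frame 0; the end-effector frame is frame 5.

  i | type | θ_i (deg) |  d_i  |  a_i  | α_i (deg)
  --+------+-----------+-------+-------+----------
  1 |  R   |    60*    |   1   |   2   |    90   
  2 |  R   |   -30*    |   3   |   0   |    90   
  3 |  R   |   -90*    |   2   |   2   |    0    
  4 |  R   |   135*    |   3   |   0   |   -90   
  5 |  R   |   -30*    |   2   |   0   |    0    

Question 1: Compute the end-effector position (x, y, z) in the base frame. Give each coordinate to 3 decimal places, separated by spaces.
after link 1: o_1 = (1.0000, 1.7321, 1.0000)
after link 2: o_2 = (3.5981, 0.2321, 1.0000)
after link 3: o_3 = (1.3660, 0.3660, -0.7321)
after link 4: o_4 = (0.6160, -0.9330, -3.3301)
after link 5: o_5 = (1.2284, -2.7008, -2.6230)

1.228 -2.701 -2.623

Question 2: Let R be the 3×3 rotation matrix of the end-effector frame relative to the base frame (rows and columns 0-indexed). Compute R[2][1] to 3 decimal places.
End-effector y-axis (col 1 of R) = (0.6758,0.4634,0.5732)
R[2][1] = 0.5732

0.573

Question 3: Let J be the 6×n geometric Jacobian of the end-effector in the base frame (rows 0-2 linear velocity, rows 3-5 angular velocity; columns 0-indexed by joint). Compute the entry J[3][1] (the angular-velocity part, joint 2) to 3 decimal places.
0.866

axis z_1 = (0.8660,-0.5000,0.0000); lever o_n−o_1 = (0.2284,-4.4328,-3.6230)
cross product → J_v[:, 1] = (1.8115,3.1376,-3.7247)
J_ω[:, 1] = z_1
entry J[3][1] = 0.8660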